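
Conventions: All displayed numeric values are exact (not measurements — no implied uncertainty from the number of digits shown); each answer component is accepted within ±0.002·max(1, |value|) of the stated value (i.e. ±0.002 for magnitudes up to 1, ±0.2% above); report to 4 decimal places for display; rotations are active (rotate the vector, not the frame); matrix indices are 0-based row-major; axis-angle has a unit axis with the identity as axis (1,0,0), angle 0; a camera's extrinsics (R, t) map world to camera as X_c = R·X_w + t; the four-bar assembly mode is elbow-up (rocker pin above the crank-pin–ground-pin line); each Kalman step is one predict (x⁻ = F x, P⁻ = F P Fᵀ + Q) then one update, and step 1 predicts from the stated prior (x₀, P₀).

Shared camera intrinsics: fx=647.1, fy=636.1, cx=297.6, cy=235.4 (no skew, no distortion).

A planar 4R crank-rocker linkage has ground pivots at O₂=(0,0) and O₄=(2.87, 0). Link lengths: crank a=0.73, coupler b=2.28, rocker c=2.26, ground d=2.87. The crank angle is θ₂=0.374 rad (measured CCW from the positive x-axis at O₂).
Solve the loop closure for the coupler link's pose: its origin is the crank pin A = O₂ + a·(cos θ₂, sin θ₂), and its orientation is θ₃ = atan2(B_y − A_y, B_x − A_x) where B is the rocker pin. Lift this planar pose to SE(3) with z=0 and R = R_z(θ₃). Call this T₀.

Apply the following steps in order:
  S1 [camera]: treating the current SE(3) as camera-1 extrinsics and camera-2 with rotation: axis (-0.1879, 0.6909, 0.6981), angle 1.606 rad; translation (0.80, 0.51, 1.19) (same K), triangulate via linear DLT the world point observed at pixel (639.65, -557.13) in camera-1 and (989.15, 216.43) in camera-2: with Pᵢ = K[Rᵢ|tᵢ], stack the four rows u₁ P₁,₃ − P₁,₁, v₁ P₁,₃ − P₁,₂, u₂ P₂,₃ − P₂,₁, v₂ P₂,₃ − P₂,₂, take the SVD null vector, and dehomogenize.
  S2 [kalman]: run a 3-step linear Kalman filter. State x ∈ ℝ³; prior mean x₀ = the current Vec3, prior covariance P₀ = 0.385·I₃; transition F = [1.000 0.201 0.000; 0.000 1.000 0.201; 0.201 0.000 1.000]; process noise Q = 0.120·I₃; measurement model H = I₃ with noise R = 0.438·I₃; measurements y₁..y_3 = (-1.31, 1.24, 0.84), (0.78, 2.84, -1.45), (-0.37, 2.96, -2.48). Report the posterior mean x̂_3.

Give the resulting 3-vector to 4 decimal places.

source (fourbar_fk): coupler pose = R=[0.5945 -0.8041 0.0000; 0.8041 0.5945 0.0000; 0.0000 0.0000 1.0000], t=(0.6795, 0.2667, 0.0000)
after S1 (triangulate): (-1.8776, -1.7468, 1.8312)
after S2 (kf_track): (-0.3450, 1.9862, -1.0285)

result = (-0.3450, 1.9862, -1.0285)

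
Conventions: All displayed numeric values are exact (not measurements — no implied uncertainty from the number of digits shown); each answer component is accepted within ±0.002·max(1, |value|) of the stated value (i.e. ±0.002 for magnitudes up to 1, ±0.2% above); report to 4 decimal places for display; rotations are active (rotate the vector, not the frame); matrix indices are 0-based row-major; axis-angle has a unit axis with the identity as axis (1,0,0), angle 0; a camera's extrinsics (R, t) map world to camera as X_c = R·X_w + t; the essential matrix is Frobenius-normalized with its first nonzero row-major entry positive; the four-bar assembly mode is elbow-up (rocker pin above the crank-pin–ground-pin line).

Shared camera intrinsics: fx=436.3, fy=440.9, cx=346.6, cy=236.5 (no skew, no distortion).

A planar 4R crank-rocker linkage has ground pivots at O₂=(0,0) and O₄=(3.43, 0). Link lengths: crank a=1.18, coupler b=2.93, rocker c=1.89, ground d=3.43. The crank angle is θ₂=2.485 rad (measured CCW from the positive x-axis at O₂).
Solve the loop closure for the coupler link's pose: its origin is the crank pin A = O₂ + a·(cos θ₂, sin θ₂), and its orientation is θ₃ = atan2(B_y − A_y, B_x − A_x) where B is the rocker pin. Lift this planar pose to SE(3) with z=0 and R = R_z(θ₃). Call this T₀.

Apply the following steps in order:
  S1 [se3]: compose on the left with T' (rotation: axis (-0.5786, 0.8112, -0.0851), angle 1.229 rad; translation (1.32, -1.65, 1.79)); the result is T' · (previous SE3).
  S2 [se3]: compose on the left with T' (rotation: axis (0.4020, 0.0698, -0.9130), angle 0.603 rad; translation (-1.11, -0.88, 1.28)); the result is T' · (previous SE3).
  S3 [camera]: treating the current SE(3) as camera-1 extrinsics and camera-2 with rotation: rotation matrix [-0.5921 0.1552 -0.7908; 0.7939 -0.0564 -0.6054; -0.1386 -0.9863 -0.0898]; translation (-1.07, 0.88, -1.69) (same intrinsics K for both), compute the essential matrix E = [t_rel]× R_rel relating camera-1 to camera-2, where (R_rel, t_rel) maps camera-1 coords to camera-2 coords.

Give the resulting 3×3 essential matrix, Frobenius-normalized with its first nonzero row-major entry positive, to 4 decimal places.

source (fourbar_fk): coupler pose = R=[0.9873 -0.1588 0.0000; 0.1588 0.9873 0.0000; 0.0000 0.0000 1.0000], t=(-0.9347, 0.7203, 0.0000)
after S1 (compose_se3): R=[0.5138 -0.3175 0.7970; -0.2645 0.8251 0.4992; -0.8161 -0.4673 0.3400], t=(0.6317, -0.7269, 2.0480)
after S2 (compose_se3): R=[0.3201 0.1725 0.9316; -0.2864 0.9549 -0.0784; -0.9031 -0.2417 0.3550], t=(-1.0031, -2.2932, 3.0444)
after S3 (essential): [0.2871 0.4331 0.4331; -0.4699 0.4086 0.0596; -0.3623 0.0771 -0.1177]

matrix = [0.2871 0.4331 0.4331; -0.4699 0.4086 0.0596; -0.3623 0.0771 -0.1177]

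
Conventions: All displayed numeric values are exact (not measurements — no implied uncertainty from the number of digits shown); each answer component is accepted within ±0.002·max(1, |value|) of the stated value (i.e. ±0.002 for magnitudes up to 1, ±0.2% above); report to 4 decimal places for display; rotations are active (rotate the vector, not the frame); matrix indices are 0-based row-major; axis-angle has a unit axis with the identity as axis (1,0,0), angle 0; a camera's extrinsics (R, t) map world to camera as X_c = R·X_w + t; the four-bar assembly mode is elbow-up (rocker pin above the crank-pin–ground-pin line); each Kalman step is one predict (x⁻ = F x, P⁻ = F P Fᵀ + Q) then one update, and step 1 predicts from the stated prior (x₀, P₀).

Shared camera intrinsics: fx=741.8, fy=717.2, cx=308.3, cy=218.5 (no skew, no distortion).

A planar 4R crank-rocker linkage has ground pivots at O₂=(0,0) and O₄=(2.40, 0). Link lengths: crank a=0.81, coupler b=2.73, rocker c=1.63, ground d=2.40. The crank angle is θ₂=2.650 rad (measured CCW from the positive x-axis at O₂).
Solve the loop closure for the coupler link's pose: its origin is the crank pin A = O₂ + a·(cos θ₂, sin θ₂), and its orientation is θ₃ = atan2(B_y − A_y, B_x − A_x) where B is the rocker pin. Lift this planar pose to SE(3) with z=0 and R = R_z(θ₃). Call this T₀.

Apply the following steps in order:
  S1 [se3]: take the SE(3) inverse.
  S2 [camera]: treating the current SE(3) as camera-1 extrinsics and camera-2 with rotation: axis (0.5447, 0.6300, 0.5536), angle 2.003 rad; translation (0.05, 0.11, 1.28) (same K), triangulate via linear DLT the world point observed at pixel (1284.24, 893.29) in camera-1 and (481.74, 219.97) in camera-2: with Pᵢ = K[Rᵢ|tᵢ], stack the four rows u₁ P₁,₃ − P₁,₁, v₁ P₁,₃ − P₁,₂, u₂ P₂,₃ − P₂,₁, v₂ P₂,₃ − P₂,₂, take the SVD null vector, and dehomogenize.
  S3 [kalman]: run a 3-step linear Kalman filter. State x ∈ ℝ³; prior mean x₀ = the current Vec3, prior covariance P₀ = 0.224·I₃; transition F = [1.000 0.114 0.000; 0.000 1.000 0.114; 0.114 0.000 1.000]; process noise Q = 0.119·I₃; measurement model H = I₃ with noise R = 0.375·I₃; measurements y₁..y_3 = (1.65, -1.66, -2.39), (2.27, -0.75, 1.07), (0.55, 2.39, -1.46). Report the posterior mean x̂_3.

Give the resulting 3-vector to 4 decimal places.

result = (1.0133, 0.7488, -0.4735)

source (fourbar_fk): coupler pose = R=[0.9115 -0.4113 0.0000; 0.4113 0.9115 0.0000; 0.0000 0.0000 1.0000], t=(-0.7141, 0.3823, 0.0000)
after S1 (invert_se3): R=[0.9115 0.4113 0.0000; -0.4113 0.9115 0.0000; 0.0000 0.0000 1.0000], t=(0.4936, -0.6422, 0.0000)
after S2 (triangulate): (-0.2727, 1.1424, 0.5434)
after S3 (kf_track): (1.0133, 0.7488, -0.4735)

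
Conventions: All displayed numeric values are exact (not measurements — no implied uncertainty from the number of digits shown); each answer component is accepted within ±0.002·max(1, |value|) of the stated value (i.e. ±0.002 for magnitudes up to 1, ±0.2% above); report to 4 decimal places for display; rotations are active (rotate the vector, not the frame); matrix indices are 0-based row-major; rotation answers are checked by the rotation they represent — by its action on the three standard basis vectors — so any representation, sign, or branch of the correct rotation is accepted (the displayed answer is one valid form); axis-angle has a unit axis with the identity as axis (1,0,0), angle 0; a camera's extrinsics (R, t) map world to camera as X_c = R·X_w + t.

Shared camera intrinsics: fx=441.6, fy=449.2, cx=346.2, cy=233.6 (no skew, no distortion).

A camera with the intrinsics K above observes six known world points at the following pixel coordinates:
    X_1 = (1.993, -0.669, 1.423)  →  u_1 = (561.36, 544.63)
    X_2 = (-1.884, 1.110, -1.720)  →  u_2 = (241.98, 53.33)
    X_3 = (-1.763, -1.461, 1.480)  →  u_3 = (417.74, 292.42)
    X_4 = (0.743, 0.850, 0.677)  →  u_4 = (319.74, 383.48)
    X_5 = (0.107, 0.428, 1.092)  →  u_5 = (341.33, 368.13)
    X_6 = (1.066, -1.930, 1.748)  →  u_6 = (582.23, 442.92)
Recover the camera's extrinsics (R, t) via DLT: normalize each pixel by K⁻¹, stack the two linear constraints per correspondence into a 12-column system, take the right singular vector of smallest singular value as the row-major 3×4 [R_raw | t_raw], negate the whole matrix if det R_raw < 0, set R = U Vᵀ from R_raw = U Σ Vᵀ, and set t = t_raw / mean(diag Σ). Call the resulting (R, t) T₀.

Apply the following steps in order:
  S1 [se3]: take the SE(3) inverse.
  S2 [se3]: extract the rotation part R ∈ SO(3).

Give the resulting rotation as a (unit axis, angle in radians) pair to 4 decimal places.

rotation (axis_angle) = ((0.6330, -0.4085, -0.6576), 1.6975)

source (pnp_recover): camera pose = R=[0.3249 -0.9436 -0.0636; 0.3611 0.0616 0.9305; -0.8741 -0.3253 0.3607], t=(0.3899, 0.2400, 4.2501)
after S1 (invert_se3): R=[0.3249 0.3611 -0.8741; -0.9436 0.0616 -0.3253; -0.0636 0.9305 0.3607], t=(3.5017, 1.7357, -1.7316)
after S2 (rot_of_se3): [0.3249 0.3611 -0.8741; -0.9436 0.0616 -0.3253; -0.0636 0.9305 0.3607]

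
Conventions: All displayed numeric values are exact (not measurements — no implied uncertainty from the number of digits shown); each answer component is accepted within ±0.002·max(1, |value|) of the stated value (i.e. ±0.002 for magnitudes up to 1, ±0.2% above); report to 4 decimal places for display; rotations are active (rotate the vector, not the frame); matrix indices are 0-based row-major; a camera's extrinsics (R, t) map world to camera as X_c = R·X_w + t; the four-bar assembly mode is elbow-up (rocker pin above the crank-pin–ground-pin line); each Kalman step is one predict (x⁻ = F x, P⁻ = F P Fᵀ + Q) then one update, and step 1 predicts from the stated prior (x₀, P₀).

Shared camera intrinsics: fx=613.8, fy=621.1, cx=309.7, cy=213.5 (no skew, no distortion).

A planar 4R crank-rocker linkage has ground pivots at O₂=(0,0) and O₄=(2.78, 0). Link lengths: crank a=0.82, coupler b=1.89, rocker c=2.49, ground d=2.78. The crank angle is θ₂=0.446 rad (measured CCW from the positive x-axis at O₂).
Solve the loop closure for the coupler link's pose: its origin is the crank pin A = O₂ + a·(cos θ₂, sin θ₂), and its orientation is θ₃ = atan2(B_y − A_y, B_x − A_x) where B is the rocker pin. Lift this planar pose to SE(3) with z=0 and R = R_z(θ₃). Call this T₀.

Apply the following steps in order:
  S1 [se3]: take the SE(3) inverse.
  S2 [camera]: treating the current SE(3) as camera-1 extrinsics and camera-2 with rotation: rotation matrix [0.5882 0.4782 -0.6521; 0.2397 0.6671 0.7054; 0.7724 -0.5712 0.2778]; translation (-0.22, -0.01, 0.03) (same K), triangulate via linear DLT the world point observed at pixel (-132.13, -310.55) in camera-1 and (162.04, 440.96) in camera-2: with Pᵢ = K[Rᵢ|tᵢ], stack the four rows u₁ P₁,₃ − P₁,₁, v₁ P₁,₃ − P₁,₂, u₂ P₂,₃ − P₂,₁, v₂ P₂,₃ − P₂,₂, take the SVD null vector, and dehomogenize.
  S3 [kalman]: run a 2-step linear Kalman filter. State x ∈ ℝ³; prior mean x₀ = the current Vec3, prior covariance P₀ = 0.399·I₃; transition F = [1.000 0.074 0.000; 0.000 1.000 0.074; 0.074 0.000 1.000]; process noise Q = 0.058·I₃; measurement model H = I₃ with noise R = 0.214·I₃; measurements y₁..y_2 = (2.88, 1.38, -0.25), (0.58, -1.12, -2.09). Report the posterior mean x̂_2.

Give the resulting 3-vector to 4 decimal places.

source (fourbar_fk): coupler pose = R=[0.3759 -0.9267 0.0000; 0.9267 0.3759 0.0000; 0.0000 0.0000 1.0000], t=(0.7398, 0.3537, 0.0000)
after S1 (invert_se3): R=[0.3759 0.9267 0.0000; -0.9267 0.3759 -0.0000; 0.0000 0.0000 1.0000], t=(-0.6058, 0.5526, 0.0000)
after S2 (triangulate): (1.2077, -0.5469, 0.9151)
after S3 (kf_track): (1.4398, -0.2036, -0.8915)

result = (1.4398, -0.2036, -0.8915)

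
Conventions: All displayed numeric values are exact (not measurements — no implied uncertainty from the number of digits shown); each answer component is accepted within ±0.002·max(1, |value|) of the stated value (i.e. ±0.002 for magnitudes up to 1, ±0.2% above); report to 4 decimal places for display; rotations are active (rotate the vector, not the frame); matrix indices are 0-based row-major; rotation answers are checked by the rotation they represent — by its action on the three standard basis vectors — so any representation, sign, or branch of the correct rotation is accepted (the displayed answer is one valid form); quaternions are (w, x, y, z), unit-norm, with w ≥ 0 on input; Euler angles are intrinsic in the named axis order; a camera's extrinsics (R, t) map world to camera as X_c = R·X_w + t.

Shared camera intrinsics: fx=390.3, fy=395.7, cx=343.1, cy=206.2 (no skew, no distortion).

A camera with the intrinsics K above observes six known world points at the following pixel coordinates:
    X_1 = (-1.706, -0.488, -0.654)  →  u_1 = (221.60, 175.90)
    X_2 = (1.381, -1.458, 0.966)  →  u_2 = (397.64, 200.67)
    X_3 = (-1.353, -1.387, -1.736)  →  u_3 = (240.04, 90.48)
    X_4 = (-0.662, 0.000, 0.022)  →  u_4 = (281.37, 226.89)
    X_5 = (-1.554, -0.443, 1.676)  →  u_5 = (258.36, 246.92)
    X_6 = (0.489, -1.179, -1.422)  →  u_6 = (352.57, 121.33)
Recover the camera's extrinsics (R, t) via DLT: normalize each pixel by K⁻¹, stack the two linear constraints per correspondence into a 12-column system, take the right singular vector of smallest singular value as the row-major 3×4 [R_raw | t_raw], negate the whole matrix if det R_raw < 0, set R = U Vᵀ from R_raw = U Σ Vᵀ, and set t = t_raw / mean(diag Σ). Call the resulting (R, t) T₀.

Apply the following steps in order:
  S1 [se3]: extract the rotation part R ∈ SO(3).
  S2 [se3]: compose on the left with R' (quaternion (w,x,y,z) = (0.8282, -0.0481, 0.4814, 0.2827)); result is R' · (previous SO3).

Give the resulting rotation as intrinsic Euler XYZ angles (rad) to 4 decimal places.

rotation (euler_xyz) = (-0.9883, 0.3524, 1.2961)

source (pnp_recover): camera pose = R=[0.9917 -0.1241 0.0350; 0.0814 0.8129 0.5766; -0.1000 -0.5690 0.8163], t=(-0.4301, 0.4002, 6.7819)
after S1 (rot_of_se3): [0.9917 -0.1241 0.0350; 0.0814 0.8129 0.5766; -0.1000 -0.5690 0.8163]
after S2 (compose_so3): [0.2546 -0.9034 0.3452; 0.4513 0.4266 0.7838; -0.8553 -0.0438 0.5163]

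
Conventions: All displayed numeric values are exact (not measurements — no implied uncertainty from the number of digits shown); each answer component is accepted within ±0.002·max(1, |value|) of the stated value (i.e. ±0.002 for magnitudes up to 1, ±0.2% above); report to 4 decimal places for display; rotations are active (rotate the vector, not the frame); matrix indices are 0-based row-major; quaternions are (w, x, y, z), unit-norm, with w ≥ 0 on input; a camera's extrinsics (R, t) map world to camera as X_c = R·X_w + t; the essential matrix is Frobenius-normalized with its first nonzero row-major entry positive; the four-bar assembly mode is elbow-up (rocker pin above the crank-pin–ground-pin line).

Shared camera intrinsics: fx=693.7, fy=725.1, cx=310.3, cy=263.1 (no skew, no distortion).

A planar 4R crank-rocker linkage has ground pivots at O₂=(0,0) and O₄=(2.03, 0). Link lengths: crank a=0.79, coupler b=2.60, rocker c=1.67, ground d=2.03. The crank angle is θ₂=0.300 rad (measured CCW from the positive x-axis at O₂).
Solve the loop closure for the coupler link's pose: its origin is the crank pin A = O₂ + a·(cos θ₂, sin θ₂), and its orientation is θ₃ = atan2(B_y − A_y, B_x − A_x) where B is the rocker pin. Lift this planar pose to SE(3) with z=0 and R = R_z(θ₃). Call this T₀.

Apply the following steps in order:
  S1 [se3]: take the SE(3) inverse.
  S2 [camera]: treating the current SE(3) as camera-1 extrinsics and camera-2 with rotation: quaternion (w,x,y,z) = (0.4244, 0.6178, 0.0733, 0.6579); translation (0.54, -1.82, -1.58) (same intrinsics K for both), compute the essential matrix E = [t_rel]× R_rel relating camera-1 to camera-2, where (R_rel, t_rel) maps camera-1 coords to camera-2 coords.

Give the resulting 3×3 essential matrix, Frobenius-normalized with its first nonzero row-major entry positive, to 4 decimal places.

source (fourbar_fk): coupler pose = R=[0.9228 -0.3852 0.0000; 0.3852 0.9228 0.0000; 0.0000 0.0000 1.0000], t=(0.7547, 0.2335, 0.0000)
after S1 (invert_se3): R=[0.9228 0.3852 0.0000; -0.3852 0.9228 0.0000; 0.0000 0.0000 1.0000], t=(-0.7864, 0.0753, 0.0000)
after S2 (essential): [0.4210 0.4500 0.2783; 0.1700 -0.1056 0.3467; -0.0352 0.4512 -0.4216]

matrix = [0.4210 0.4500 0.2783; 0.1700 -0.1056 0.3467; -0.0352 0.4512 -0.4216]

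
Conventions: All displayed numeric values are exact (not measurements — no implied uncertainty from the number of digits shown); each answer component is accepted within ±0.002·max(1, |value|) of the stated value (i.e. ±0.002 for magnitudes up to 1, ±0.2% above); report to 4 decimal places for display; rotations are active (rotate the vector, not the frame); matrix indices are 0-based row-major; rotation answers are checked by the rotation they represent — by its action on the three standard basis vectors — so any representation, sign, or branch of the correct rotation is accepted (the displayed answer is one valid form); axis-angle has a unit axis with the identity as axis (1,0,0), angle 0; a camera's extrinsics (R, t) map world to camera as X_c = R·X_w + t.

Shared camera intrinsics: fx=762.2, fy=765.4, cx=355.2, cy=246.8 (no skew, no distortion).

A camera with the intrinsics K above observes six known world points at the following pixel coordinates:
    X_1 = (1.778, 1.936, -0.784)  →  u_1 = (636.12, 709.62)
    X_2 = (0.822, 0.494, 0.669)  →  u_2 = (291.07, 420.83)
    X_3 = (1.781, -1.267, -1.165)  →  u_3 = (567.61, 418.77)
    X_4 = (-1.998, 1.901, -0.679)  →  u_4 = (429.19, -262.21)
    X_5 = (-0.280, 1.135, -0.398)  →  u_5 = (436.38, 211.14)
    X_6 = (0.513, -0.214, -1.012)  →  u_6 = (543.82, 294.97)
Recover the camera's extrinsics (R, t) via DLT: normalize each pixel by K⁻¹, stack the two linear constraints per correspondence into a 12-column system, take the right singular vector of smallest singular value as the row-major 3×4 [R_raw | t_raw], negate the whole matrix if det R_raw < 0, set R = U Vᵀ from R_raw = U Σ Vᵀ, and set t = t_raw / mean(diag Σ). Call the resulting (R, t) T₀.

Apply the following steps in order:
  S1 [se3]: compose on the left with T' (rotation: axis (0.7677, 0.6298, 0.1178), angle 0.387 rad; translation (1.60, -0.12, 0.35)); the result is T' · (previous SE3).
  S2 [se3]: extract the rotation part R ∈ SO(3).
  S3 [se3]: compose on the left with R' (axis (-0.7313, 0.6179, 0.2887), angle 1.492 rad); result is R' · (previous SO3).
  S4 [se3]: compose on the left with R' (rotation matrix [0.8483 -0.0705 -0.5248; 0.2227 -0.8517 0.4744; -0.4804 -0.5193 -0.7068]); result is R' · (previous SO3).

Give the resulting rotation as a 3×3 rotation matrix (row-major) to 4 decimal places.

rotation (matrix) = ((-0.0347, -0.6004, -0.7989), (-0.9574, 0.2493, -0.1458), (0.2867, 0.7598, -0.5835))

source (pnp_recover): camera pose = R=[0.2032 -0.0705 -0.9766; 0.9735 0.1217 0.1937; 0.1052 -0.9901 0.0934], t=(0.1400, 0.0401, 4.8701)
after S1 (compose_se3): R=[0.2142 -0.3114 -0.9258; 0.9164 0.3921 0.0802; 0.3380 -0.8656 0.3694], t=(2.9256, -1.4548, 4.8445)
after S2 (rot_of_se3): [0.2142 -0.3114 -0.9258; 0.9164 0.3921 0.0802; 0.3380 -0.8656 0.3694]
after S3 (compose_so3): [-0.3804 -0.8189 -0.4299; 0.6690 -0.5645 0.4835; -0.6386 -0.1037 0.7625]
after S4 (compose_so3): [-0.0347 -0.6004 -0.7989; -0.9574 0.2493 -0.1458; 0.2867 0.7598 -0.5835]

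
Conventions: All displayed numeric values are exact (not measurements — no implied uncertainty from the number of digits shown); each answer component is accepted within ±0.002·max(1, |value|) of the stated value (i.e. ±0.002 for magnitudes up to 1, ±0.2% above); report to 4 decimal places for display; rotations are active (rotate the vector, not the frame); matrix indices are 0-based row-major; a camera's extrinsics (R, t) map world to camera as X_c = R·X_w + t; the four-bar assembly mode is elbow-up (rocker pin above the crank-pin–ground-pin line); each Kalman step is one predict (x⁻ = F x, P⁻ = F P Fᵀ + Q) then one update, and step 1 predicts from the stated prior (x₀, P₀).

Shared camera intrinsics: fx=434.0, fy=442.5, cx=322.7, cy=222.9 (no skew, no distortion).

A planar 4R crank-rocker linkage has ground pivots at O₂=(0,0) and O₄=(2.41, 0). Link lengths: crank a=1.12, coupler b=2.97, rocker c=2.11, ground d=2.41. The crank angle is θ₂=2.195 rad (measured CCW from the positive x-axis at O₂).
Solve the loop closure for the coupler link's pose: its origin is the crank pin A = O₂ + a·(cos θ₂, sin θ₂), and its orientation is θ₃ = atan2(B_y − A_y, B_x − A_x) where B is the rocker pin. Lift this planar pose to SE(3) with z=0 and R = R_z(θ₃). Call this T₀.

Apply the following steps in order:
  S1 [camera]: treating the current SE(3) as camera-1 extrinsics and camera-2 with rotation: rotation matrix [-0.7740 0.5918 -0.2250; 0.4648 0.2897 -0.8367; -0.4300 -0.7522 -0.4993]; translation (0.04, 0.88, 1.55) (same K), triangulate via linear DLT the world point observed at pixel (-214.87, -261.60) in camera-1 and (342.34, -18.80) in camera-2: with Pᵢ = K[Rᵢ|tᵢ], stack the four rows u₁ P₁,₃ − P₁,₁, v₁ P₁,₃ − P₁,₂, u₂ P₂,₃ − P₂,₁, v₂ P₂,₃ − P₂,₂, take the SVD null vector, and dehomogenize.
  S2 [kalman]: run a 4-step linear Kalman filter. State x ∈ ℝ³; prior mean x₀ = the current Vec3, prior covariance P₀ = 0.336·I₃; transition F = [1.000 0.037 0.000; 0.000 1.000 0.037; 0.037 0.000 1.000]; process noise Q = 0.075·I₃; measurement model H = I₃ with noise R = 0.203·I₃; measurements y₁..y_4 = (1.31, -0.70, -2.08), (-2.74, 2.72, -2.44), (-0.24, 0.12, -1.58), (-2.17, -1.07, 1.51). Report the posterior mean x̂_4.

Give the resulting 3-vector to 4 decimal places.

source (fourbar_fk): coupler pose = R=[0.9185 -0.3953 0.0000; 0.3953 0.9185 0.0000; 0.0000 0.0000 1.0000], t=(-0.6546, 0.9088, 0.0000)
after S1 (triangulate): (-1.8939, -1.7953, 1.3599)
after S2 (kf_track): (-1.3960, -0.2527, -0.2530)

result = (-1.3960, -0.2527, -0.2530)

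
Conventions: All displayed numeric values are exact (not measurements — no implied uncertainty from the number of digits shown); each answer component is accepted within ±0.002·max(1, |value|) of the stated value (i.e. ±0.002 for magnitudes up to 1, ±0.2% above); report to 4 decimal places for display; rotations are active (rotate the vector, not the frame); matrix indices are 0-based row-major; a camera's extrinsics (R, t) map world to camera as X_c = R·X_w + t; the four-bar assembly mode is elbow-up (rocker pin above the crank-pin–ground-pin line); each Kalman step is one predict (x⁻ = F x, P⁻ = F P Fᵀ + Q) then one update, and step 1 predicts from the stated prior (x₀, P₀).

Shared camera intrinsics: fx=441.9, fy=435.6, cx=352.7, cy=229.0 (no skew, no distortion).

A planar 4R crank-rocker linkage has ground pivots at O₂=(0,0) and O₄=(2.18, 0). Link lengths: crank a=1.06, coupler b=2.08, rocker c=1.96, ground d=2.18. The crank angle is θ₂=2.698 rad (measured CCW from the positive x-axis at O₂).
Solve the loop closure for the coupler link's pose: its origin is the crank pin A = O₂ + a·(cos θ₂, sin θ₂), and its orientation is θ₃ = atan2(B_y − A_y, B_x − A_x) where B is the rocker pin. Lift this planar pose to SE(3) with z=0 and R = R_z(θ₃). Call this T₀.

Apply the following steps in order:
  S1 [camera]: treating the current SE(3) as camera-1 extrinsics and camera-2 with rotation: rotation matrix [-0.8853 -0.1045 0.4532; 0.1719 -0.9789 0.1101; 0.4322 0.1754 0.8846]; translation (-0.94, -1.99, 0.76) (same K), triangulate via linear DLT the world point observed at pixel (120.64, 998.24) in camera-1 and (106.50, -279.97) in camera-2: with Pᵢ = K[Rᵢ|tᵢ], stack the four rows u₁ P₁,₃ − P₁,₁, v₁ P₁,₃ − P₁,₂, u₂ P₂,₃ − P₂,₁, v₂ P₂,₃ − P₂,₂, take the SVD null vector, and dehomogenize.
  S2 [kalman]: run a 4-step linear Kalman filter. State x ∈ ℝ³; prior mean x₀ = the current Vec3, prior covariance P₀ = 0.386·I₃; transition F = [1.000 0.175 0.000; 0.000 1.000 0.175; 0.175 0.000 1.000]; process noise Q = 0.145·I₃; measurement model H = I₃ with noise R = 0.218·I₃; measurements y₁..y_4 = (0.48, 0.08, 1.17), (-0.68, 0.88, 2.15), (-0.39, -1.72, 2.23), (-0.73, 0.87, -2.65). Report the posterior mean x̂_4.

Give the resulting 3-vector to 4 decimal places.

result = (-0.6271, 0.3071, -0.5979)

source (fourbar_fk): coupler pose = R=[0.8769 -0.4807 0.0000; 0.4807 0.8769 0.0000; 0.0000 0.0000 1.0000], t=(-0.9574, 0.4549, 0.0000)
after S1 (triangulate): (1.1384, 1.5408, 1.3326)
after S2 (kf_track): (-0.6271, 0.3071, -0.5979)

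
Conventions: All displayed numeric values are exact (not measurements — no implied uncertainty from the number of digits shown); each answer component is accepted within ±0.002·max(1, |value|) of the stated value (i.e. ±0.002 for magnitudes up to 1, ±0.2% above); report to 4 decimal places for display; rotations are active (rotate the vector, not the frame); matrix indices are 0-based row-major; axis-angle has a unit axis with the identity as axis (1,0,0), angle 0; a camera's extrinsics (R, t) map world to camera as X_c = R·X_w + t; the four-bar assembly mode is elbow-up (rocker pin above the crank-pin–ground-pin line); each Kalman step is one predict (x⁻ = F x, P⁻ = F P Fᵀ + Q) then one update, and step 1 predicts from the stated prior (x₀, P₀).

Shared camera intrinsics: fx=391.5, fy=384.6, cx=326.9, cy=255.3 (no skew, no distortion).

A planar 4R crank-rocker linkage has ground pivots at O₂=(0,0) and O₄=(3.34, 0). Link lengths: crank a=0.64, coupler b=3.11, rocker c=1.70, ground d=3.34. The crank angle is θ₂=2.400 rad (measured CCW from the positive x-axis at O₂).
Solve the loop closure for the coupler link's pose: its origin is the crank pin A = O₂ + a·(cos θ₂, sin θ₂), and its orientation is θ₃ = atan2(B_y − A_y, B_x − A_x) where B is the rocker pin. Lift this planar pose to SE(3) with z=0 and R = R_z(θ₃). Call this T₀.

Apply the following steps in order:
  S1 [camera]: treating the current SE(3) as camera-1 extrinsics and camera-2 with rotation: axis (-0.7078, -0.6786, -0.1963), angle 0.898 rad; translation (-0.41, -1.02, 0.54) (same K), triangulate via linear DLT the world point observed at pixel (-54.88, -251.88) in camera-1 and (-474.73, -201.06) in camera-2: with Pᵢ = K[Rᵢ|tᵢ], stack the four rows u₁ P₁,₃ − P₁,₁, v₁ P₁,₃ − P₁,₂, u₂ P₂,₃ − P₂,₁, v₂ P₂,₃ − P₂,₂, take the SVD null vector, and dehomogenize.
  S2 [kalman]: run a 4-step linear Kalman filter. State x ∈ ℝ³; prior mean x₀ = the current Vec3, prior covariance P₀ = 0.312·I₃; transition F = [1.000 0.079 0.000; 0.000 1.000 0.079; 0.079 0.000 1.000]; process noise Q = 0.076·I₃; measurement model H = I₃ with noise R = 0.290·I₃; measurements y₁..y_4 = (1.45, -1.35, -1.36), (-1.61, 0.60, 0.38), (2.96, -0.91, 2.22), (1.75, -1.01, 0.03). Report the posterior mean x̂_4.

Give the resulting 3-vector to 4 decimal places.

result = (1.1501, -0.7212, 0.6558)

source (fourbar_fk): coupler pose = R=[0.9441 -0.3295 0.0000; 0.3295 0.9441 0.0000; 0.0000 0.0000 1.0000], t=(-0.4719, 0.4323, 0.0000)
after S1 (triangulate): (-1.5387, -1.8190, 1.3590)
after S2 (kf_track): (1.1501, -0.7212, 0.6558)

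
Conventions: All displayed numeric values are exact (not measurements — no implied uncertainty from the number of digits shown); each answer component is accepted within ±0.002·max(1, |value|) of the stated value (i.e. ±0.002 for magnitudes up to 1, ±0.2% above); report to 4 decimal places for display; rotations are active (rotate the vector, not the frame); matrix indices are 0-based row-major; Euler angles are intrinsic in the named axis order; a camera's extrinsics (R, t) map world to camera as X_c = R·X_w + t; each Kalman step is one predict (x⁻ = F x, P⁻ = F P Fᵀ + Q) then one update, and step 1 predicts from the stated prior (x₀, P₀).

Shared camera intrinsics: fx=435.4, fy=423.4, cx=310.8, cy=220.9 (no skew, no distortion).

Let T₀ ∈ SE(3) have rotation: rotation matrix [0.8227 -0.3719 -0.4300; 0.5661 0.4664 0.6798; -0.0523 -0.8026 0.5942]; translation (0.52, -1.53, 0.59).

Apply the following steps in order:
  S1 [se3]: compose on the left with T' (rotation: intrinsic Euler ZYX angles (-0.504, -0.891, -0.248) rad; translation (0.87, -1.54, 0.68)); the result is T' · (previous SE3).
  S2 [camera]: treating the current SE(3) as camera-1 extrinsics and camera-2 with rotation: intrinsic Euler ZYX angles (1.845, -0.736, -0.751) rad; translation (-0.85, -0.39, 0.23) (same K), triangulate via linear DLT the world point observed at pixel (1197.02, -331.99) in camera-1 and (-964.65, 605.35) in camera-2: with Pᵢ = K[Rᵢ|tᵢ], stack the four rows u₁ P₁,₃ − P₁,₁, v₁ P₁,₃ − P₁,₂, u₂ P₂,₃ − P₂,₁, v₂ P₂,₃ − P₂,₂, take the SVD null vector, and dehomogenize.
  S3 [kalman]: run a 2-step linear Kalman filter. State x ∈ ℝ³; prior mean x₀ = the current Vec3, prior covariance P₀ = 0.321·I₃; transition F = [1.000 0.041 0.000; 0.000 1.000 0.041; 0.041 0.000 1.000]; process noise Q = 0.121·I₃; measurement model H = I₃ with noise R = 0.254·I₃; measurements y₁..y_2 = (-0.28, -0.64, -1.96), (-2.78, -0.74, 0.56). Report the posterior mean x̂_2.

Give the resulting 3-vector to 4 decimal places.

after S1 (compose_se3): R=[0.8408 0.5263 -0.1267; 0.1483 0.0011 0.9889; 0.5206 -0.8503 -0.0772], t=(-0.1354, -2.5140, 1.6800)
after S2 (triangulate): (1.9563, 1.7549, 0.7282)
after S3 (kf_track): (-1.2056, -0.3221, -0.1906)

result = (-1.2056, -0.3221, -0.1906)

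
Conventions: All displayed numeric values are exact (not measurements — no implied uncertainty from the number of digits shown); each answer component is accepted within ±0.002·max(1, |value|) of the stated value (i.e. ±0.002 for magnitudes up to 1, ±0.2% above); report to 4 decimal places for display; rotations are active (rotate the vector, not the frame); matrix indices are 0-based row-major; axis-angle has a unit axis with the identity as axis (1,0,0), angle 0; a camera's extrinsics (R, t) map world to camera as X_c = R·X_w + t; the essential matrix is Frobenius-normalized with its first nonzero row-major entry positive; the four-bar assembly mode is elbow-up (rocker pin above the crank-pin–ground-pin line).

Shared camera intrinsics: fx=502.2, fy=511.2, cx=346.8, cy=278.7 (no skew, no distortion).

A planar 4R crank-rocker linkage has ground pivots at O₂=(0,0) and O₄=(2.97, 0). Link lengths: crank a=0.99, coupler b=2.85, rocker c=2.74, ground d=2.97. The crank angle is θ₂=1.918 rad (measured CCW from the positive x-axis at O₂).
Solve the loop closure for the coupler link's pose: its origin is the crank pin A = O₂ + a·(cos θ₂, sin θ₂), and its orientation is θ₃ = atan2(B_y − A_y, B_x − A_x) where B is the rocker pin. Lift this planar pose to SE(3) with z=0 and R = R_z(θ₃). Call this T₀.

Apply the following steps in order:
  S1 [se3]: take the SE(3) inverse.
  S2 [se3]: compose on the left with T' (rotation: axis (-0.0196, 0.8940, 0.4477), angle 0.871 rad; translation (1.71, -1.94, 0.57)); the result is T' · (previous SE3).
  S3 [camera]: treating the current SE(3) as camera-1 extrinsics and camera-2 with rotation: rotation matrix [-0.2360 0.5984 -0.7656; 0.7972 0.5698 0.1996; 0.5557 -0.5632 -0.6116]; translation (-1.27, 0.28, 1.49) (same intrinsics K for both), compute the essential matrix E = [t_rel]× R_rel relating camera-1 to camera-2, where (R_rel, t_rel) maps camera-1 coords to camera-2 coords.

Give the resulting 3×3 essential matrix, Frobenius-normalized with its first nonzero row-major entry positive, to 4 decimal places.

source (fourbar_fk): coupler pose = R=[0.8199 -0.5725 0.0000; 0.5725 0.8199 0.0000; 0.0000 0.0000 1.0000], t=(-0.3369, 0.9309, 0.0000)
after S1 (invert_se3): R=[0.8199 0.5725 0.0000; -0.5725 0.8199 0.0000; 0.0000 0.0000 1.0000], t=(-0.2567, -0.9561, 0.0000)
after S2 (compose_se3): R=[0.7278 0.0829 0.6808; -0.2559 0.9538 0.1575; -0.6363 -0.2888 0.7154], t=(1.8780, -2.9141, 0.6245)
after S3 (essential): [0.0736 -0.0390 -0.1179; 0.1075 0.4838 0.4943; 0.5928 0.2056 -0.3091]

matrix = [0.0736 -0.0390 -0.1179; 0.1075 0.4838 0.4943; 0.5928 0.2056 -0.3091]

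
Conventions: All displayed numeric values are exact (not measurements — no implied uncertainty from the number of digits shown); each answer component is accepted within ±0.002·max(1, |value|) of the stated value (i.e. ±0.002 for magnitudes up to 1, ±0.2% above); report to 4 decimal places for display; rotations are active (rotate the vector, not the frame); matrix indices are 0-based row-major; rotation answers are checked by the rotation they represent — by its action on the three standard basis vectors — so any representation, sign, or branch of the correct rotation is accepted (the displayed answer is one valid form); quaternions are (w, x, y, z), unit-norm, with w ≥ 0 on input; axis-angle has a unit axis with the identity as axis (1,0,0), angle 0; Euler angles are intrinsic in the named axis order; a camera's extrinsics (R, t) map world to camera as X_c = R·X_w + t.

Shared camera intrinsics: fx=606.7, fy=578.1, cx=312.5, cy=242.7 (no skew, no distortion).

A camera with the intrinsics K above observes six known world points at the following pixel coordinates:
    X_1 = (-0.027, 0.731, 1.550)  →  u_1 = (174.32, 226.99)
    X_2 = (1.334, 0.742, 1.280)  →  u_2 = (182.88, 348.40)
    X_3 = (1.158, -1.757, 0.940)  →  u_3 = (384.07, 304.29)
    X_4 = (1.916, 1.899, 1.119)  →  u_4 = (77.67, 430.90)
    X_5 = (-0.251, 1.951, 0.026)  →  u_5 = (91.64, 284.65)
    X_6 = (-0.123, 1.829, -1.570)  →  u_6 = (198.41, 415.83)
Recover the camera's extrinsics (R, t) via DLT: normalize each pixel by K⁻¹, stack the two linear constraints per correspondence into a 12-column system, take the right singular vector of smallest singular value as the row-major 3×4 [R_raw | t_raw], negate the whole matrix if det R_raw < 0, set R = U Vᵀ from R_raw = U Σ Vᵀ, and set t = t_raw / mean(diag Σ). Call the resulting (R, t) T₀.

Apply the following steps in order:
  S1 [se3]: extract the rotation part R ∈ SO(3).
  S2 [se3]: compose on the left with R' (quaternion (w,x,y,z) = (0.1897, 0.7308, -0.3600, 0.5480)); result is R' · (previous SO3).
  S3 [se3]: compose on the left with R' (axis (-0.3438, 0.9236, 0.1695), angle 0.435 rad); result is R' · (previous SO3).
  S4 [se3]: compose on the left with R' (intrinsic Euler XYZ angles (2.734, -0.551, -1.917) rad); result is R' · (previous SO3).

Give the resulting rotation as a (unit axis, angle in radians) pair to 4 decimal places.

rotation (axis_angle) = ((-0.2627, -0.2756, -0.9247), 2.3616)

source (pnp_recover): camera pose = R=[-0.0819 -0.8310 -0.5501; 0.9289 0.1364 -0.3444; 0.3613 -0.5392 0.7607], t=(0.0400, 0.2901, 5.4505)
after S1 (rot_of_se3): [-0.0819 -0.8310 -0.5501; 0.9289 0.1364 -0.3444; 0.3613 -0.5392 0.7607]
after S2 (compose_so3): [-0.4533 -0.5749 0.6812; -0.8379 0.5355 -0.1057; -0.3041 -0.6186 -0.7245]
after S3 (compose_so3): [-0.4482 -0.8192 0.3579; -0.8939 0.4055 -0.1912; 0.0115 -0.4056 -0.9140]
after S4 (compose_so3): [-0.5929 0.7742 0.2218; -0.5265 -0.5810 0.6207; 0.6094 0.2512 0.7520]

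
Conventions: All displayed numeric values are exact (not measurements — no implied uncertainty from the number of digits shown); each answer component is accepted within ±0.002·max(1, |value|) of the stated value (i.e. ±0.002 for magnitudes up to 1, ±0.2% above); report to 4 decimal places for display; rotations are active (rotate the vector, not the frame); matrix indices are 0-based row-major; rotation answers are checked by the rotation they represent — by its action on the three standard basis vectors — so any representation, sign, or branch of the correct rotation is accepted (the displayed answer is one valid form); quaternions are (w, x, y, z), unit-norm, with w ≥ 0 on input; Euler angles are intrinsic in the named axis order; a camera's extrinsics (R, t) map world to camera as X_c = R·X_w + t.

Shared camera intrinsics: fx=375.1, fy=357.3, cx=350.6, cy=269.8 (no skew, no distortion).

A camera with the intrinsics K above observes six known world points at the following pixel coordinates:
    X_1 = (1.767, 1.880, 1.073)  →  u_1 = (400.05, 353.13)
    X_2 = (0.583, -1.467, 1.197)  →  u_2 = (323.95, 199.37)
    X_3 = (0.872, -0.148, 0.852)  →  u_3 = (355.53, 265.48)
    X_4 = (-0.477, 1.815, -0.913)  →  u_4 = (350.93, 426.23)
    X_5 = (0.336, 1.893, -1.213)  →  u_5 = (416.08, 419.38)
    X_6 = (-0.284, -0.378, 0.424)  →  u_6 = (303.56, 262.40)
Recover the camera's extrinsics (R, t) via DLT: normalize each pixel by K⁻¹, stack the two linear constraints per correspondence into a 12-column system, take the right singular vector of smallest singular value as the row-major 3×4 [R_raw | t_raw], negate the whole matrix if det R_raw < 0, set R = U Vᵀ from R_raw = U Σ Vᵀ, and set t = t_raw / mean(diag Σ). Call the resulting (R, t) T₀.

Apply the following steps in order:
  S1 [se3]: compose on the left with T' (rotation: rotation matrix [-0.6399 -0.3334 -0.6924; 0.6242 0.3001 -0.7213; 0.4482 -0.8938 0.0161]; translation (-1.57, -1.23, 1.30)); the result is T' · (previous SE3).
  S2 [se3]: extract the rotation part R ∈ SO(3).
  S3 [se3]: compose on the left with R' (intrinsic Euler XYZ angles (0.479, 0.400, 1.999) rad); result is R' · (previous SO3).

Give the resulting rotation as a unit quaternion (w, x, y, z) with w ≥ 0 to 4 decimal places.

source (pnp_recover): camera pose = R=[0.8683 0.1207 -0.4811; -0.1524 0.9879 -0.0272; 0.4720 0.0969 0.8763], t=(-0.2400, 0.2201, 5.6709)
after S1 (compose_se3): R=[-0.8316 -0.4737 -0.2899; 0.1558 0.3019 -0.9405; 0.5330 -0.8273 -0.1772], t=(-5.4164, -5.4044, 1.0869)
after S2 (rot_of_se3): [-0.8316 -0.4737 -0.2899; 0.1558 0.3019 -0.9405; 0.5330 -0.8273 -0.1772]
after S3 (compose_so3): [0.3951 -0.3940 0.8299; -0.9186 -0.1565 0.3630; -0.0131 -0.9057 -0.4237]

rotation (quat) = (0.4514, -0.7027, 0.4669, -0.2906)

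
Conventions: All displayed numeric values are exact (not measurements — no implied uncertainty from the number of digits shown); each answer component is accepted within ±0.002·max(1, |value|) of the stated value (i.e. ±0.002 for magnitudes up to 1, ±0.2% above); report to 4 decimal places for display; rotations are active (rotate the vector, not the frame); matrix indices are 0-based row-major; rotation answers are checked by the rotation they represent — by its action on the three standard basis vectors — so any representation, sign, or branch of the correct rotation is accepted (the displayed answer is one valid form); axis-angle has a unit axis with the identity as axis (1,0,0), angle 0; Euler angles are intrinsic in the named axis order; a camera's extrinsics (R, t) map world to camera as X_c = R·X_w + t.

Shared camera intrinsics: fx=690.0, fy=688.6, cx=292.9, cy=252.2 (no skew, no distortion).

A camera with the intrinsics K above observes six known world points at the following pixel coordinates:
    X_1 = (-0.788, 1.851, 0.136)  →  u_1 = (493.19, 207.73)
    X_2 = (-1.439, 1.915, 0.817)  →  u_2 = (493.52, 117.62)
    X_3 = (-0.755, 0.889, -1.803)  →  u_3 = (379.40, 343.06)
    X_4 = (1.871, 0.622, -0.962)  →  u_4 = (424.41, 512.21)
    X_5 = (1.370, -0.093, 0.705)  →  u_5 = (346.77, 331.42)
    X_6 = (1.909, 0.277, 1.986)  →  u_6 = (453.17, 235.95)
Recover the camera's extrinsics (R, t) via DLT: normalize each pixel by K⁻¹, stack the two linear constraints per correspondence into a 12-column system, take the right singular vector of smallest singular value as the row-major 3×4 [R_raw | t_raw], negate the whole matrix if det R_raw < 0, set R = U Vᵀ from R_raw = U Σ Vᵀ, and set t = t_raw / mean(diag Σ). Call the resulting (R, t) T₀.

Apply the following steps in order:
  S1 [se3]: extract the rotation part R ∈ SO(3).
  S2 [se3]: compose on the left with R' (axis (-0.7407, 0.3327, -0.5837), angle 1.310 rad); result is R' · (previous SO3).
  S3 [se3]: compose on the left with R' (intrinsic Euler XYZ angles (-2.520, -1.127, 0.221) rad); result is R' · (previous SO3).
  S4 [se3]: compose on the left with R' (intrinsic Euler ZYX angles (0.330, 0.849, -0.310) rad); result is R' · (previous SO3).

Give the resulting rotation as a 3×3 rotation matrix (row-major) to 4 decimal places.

rotation (matrix) = ((0.8586, -0.4915, -0.1459), (0.4609, 0.6152, 0.6396), (-0.2246, -0.6164, 0.7547))

source (pnp_recover): camera pose = R=[0.1061 0.9935 0.0406; 0.6415 -0.0372 -0.7662; -0.7597 0.1073 -0.6413], t=(0.3000, 0.2200, 6.3899)
after S1 (rot_of_se3): [0.1061 0.9935 0.0406; 0.6415 -0.0372 -0.7662; -0.7597 0.1073 -0.6413]
after S2 (compose_so3): [-0.1730 0.7155 -0.6769; -0.2953 -0.6933 -0.6574; -0.9396 0.0862 0.3312]
after S3 (compose_so3): [0.8039 0.2872 -0.5208; -0.0246 0.8910 0.4533; 0.5942 -0.3516 0.7234]
after S4 (compose_so3): [0.8586 -0.4915 -0.1459; 0.4609 0.6152 0.6396; -0.2246 -0.6164 0.7547]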